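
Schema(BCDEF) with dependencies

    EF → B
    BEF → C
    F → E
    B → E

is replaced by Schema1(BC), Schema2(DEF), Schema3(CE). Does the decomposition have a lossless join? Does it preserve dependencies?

Lossless test (chase): applying each FD to every pair of rows produces no changes in the tableau, so no row becomes fully distinguished — the join is lossy.
Dependency preservation: the restricted closure of {EF} across the fragments never reaches {B}, so EF → B cannot be enforced without a join — not preserved.

lossy and not dependency-preserving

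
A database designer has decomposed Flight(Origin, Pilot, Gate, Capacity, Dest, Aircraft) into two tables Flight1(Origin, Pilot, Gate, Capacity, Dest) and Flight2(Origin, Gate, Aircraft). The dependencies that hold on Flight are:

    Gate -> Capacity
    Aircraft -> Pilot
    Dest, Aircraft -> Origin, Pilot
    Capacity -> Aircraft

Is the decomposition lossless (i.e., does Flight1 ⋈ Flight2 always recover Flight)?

Common attributes: Flight1 ∩ Flight2 = {Origin, Gate}.
Closure of {Origin, Gate}: Gate → Capacity applies, adding Capacity; Capacity → Aircraft applies, adding Aircraft; Aircraft → Pilot applies, adding Pilot. So (Origin, Gate)⁺ = {Origin, Pilot, Gate, Capacity, Aircraft}.
This closure contains every attribute of Flight2, so Flight1 ∩ Flight2 → Flight2. The join is lossless.

Yes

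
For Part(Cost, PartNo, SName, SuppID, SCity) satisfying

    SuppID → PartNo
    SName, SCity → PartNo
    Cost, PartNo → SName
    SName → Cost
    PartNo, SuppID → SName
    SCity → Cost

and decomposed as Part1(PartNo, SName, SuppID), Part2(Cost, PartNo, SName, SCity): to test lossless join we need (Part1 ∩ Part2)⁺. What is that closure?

Part1 ∩ Part2 = {PartNo, SName}.
SName → Cost applies, adding Cost
Closure: {Cost, PartNo, SName}.

Cost, PartNo, SName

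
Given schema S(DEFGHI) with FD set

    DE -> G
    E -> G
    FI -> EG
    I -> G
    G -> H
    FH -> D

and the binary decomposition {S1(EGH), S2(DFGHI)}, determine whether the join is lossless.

Common attributes: S1 ∩ S2 = {GH}.
No dependency enlarges {GH}, so (GH)⁺ = {GH}.
The closure contains neither all of S1 = {EGH} nor all of S2 = {DFGHI}, so the common attributes are not a superkey of either fragment. The join is lossy.

No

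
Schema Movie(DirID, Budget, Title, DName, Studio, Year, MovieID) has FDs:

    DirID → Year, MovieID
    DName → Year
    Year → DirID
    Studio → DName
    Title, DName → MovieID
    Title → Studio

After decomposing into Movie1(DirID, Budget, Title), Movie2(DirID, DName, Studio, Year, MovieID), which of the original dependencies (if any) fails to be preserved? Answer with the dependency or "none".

Title → Studio

Check Title → Studio: no single fragment contains all of {Title, Studio}, and the restricted closure of {Title} across the fragments never reaches {Studio}.
DirID → Year, MovieID is preserved.
DName → Year is preserved.
Year → DirID is preserved.
Studio → DName is preserved.
Title, DName → MovieID is preserved.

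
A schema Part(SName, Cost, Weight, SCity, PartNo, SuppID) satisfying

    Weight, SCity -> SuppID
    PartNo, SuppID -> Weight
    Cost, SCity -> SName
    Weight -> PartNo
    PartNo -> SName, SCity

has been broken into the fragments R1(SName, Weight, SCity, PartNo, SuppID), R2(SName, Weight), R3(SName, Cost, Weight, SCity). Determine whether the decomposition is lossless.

Chase test. Columns are SName, Cost, Weight, SCity, PartNo, SuppID; row i has aⱼ where attribute j ∈ Ri, else bᵢⱼ.
Initial tableau (one row per fragment):
  row 1: a1 b12 a3 a4 a5 a6
  row 2: a1 b22 a3 b24 b25 b26
  row 3: a1 a2 a3 a4 b35 b36
Rows 1 and 3 agree on Weight, SCity; apply Weight, SCity→SuppID and equate their SuppID entries.
Rows 1 and 2 agree on Weight; apply Weight→PartNo and equate their PartNo entries.
Rows 1 and 3 agree on Weight; apply Weight→PartNo and equate their PartNo entries.
Rows 1 and 2 agree on PartNo; apply PartNo→SName, SCity and equate their SName, SCity entries.
Rows 1 and 2 agree on Weight, SCity; apply Weight, SCity→SuppID and equate their SuppID entries.
Row 3 is now all distinguished symbols — the join is lossless.

Yes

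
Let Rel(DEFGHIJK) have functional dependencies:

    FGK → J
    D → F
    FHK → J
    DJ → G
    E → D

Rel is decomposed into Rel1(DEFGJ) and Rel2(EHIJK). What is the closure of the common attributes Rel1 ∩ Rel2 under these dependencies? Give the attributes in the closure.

Rel1 ∩ Rel2 = {EJ}.
E → D applies, adding D
D → F applies, adding F
DJ → G applies, adding G
Closure: {DEFGJ}.

DEFGJ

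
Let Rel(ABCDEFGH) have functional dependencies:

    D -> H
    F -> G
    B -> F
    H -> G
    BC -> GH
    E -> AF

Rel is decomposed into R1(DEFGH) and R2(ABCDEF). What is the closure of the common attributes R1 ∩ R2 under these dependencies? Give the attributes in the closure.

R1 ∩ R2 = {DEF}.
D → H applies, adding H
F → G applies, adding G
E → AF applies, adding A
Closure: {ADEFGH}.

ADEFGH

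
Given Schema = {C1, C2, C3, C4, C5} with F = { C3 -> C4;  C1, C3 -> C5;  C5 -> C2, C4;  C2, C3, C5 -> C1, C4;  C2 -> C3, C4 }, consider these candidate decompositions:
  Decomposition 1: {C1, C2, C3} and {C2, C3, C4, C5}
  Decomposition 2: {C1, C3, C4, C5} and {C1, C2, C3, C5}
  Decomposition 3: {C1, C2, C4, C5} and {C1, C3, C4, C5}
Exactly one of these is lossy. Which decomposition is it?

Decomposition 1: common = {C2, C3}, closure = {C2, C3, C4} → lossy.
Decomposition 2: common = {C1, C3, C5}, closure = {C1, C2, C3, C4, C5} → lossless.
Decomposition 3: common = {C1, C4, C5}, closure = {C1, C2, C3, C4, C5} → lossless.

Decomposition 1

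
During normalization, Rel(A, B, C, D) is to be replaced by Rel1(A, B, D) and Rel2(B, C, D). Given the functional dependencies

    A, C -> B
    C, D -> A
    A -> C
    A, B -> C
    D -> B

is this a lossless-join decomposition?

No

Common attributes: Rel1 ∩ Rel2 = {B, D}.
No dependency enlarges {B, D}, so (B, D)⁺ = {B, D}.
The closure contains neither all of Rel1 = {A, B, D} nor all of Rel2 = {B, C, D}, so the common attributes are not a superkey of either fragment. The join is lossy.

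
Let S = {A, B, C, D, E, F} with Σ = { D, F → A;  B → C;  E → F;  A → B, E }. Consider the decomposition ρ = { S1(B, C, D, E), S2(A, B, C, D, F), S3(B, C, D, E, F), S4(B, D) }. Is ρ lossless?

Yes

Chase test. Columns are A, B, C, D, E, F; row i has aⱼ where attribute j ∈ Si, else bᵢⱼ.
Initial tableau (one row per fragment):
  row 1: b11 a2 a3 a4 a5 b16
  row 2: a1 a2 a3 a4 b25 a6
  row 3: b31 a2 a3 a4 a5 a6
  row 4: b41 a2 b43 a4 b45 b46
Rows 2 and 3 agree on D, F; apply D, F→A and equate their A entries.
Rows 1 and 4 agree on B; apply B→C and equate their C entries.
Rows 1 and 3 agree on E; apply E→F and equate their F entries.
Rows 2 and 3 agree on A; apply A→B, E and equate their B, E entries.
Rows 1 and 2 agree on D, F; apply D, F→A and equate their A entries.
Row 1 is now all distinguished symbols — the join is lossless.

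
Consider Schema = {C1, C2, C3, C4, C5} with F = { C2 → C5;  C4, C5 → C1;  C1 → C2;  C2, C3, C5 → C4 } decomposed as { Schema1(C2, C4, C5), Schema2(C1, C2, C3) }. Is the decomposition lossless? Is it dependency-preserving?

Lossless test: (C2)⁺ = {C2, C5}, which is a superkey of neither fragment — lossy.
Dependency preservation: the restricted closure of {C4, C5} across the fragments never reaches {C1}, so C4, C5 → C1 cannot be enforced without a join — not preserved.

lossy and not dependency-preserving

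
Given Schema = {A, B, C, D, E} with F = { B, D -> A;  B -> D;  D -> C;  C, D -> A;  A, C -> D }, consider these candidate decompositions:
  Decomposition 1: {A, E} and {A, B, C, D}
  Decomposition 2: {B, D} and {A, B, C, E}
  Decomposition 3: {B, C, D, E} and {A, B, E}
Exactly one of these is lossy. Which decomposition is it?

Decomposition 1

Decomposition 1: common = {A}, closure = {A} → lossy.
Decomposition 2: common = {B}, closure = {A, B, C, D} → lossless.
Decomposition 3: common = {B, E}, closure = {A, B, C, D, E} → lossless.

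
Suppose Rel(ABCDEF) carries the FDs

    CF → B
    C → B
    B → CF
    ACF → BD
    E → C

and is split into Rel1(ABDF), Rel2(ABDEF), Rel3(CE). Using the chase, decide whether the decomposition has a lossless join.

Yes

Chase test. Columns are ABCDEF; row i has aⱼ where attribute j ∈ Reli, else bᵢⱼ.
Initial tableau (one row per fragment):
  row 1: a1 a2 b13 a4 b15 a6
  row 2: a1 a2 b23 a4 a5 a6
  row 3: b31 b32 a3 b34 a5 b36
Rows 1 and 2 agree on B; apply B→CF and equate their CF entries.
Rows 2 and 3 agree on E; apply E→C and equate their C entries.
Rows 1 and 3 agree on C; apply C→B and equate their B entries.
Rows 1 and 3 agree on B; apply B→CF and equate their CF entries.
Row 2 is now all distinguished symbols — the join is lossless.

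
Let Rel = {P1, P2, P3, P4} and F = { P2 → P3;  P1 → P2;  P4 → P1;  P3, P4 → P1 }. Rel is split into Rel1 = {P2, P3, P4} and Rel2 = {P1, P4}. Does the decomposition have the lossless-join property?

Common attributes: Rel1 ∩ Rel2 = {P4}.
Closure of {P4}: P4 → P1 applies, adding P1; P1 → P2 applies, adding P2; P2 → P3 applies, adding P3. So (P4)⁺ = {P1, P2, P3, P4}.
This closure contains every attribute of Rel1, so Rel1 ∩ Rel2 → Rel1. The join is lossless.

Yes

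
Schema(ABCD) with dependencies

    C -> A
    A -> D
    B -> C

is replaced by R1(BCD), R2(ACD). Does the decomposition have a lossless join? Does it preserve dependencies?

Lossless test: (CD)⁺ = {ACD}, which contains all of one fragment — lossless.
Dependency preservation: every FD's attributes lie within a single fragment, so each can be enforced locally — preserved.

lossless and dependency-preserving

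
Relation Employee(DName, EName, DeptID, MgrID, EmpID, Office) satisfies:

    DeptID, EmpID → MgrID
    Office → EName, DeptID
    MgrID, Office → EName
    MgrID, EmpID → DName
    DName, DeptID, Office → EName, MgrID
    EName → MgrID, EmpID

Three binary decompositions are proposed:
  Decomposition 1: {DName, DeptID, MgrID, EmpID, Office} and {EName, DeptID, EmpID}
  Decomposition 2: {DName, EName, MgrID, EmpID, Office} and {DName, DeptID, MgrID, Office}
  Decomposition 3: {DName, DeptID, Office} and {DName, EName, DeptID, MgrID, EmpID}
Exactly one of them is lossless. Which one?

Decomposition 2

Decomposition 1: common = {DeptID, EmpID}, closure = {DName, DeptID, MgrID, EmpID} → lossy.
Decomposition 2: common = {DName, MgrID, Office}, closure = {DName, EName, DeptID, MgrID, EmpID, Office} → lossless.
Decomposition 3: common = {DName, DeptID}, closure = {DName, DeptID} → lossy.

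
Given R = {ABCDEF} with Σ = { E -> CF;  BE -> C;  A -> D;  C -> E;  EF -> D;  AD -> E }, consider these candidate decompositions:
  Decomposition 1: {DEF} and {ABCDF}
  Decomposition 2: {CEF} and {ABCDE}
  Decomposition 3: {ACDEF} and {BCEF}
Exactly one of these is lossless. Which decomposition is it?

Decomposition 1: common = {DF}, closure = {DF} → lossy.
Decomposition 2: common = {CE}, closure = {CDEF} → lossless.
Decomposition 3: common = {CEF}, closure = {CDEF} → lossy.

Decomposition 2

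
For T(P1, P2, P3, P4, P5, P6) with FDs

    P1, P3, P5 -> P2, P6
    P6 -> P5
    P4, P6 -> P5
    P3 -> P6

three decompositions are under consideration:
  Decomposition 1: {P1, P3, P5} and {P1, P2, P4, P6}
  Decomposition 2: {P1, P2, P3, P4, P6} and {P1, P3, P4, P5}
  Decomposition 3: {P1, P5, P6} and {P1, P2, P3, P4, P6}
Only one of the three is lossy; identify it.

Decomposition 1

Decomposition 1: common = {P1}, closure = {P1} → lossy.
Decomposition 2: common = {P1, P3, P4}, closure = {P1, P2, P3, P4, P5, P6} → lossless.
Decomposition 3: common = {P1, P6}, closure = {P1, P5, P6} → lossless.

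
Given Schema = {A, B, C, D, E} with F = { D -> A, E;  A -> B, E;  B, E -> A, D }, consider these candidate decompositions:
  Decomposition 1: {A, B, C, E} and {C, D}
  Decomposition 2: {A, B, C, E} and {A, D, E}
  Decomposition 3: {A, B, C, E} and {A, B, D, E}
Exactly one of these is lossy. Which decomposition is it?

Decomposition 1: common = {C}, closure = {C} → lossy.
Decomposition 2: common = {A, E}, closure = {A, B, D, E} → lossless.
Decomposition 3: common = {A, B, E}, closure = {A, B, D, E} → lossless.

Decomposition 1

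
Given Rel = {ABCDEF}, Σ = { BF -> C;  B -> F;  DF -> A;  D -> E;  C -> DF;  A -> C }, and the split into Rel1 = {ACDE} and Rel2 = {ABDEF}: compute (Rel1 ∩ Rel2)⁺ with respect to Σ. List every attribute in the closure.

Rel1 ∩ Rel2 = {ADE}.
A → C applies, adding C
C → DF applies, adding F
Closure: {ACDEF}.

ACDEF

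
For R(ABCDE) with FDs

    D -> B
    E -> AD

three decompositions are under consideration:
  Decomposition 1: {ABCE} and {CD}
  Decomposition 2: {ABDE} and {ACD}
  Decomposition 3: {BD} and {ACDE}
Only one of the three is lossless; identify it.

Decomposition 1: common = {C}, closure = {C} → lossy.
Decomposition 2: common = {AD}, closure = {ABD} → lossy.
Decomposition 3: common = {D}, closure = {BD} → lossless.

Decomposition 3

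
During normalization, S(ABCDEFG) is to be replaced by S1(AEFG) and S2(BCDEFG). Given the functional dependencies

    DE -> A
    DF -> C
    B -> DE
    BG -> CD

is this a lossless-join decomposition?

Common attributes: S1 ∩ S2 = {EFG}.
No dependency enlarges {EFG}, so (EFG)⁺ = {EFG}.
The closure contains neither all of S1 = {AEFG} nor all of S2 = {BCDEFG}, so the common attributes are not a superkey of either fragment. The join is lossy.

No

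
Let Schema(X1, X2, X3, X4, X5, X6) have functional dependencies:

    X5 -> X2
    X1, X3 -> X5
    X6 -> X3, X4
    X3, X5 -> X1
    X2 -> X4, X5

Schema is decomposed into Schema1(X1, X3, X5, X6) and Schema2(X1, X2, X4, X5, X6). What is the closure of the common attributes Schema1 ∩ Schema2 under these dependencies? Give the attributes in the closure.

X1, X2, X3, X4, X5, X6

Schema1 ∩ Schema2 = {X1, X5, X6}.
X5 → X2 applies, adding X2
X6 → X3, X4 applies, adding X3, X4
Closure: {X1, X2, X3, X4, X5, X6}.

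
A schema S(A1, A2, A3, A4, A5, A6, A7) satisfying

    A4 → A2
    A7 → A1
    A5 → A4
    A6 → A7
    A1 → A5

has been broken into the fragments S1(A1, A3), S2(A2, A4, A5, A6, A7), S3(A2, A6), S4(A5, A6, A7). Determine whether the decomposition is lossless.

No

Chase test. Columns are A1, A2, A3, A4, A5, A6, A7; row i has aⱼ where attribute j ∈ Si, else bᵢⱼ.
Initial tableau (one row per fragment):
  row 1: a1 b12 a3 b14 b15 b16 b17
  row 2: b21 a2 b23 a4 a5 a6 a7
  row 3: b31 a2 b33 b34 b35 a6 b37
  row 4: b41 b42 b43 b44 a5 a6 a7
Rows 2 and 4 agree on A7; apply A7→A1 and equate their A1 entries.
Rows 2 and 4 agree on A5; apply A5→A4 and equate their A4 entries.
Rows 2 and 3 agree on A6; apply A6→A7 and equate their A7 entries.
Rows 2 and 4 agree on A4; apply A4→A2 and equate their A2 entries.
Rows 2 and 3 agree on A7; apply A7→A1 and equate their A1 entries.
Rows 2 and 3 agree on A1; apply A1→A5 and equate their A5 entries.
Rows 2 and 3 agree on A5; apply A5→A4 and equate their A4 entries.
No row becomes fully distinguished — the join is lossy.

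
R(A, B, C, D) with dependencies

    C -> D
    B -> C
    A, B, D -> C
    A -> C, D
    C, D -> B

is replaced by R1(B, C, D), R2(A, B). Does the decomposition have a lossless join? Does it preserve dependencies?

Lossless test: (B)⁺ = {B, C, D}, which contains all of one fragment — lossless.
Dependency preservation: A, B, D → C; A → C, D are not contained in any single fragment, but the restricted closure of each left-hand side across the fragments still reaches the right-hand side; the remaining FDs each lie inside some fragment. All dependencies are preserved.

lossless and dependency-preserving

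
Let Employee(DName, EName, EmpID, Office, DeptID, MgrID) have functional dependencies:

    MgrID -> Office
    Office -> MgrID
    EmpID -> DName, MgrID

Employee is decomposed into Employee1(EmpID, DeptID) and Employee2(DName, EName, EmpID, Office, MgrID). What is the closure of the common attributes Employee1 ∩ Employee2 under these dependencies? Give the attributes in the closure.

DName, EmpID, Office, MgrID

Employee1 ∩ Employee2 = {EmpID}.
EmpID → DName, MgrID applies, adding DName, MgrID
MgrID → Office applies, adding Office
Closure: {DName, EmpID, Office, MgrID}.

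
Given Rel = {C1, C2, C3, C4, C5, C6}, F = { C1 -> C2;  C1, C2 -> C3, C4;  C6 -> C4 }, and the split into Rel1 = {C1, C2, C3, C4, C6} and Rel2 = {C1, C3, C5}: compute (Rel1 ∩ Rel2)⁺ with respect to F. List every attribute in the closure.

C1, C2, C3, C4

Rel1 ∩ Rel2 = {C1, C3}.
C1 → C2 applies, adding C2
C1, C2 → C3, C4 applies, adding C4
Closure: {C1, C2, C3, C4}.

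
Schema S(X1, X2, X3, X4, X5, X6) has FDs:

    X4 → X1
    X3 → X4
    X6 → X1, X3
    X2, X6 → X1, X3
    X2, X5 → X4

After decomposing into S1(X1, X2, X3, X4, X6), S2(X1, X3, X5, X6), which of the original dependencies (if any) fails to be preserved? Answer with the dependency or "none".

X2, X5 → X4

Check X2, X5 → X4: no single fragment contains all of {X2, X4, X5}, and the restricted closure of {X2, X5} across the fragments never reaches {X4}.
X4 → X1 is preserved.
X3 → X4 is preserved.
X6 → X1, X3 is preserved.
X2, X6 → X1, X3 is preserved.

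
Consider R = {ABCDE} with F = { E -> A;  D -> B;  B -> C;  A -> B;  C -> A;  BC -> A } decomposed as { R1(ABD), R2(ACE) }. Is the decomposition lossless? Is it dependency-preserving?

lossy but dependency-preserving

Lossless test: (A)⁺ = {ABC}, which is a superkey of neither fragment — lossy.
Dependency preservation: B → C; BC → A are not contained in any single fragment, but the restricted closure of each left-hand side across the fragments still reaches the right-hand side; the remaining FDs each lie inside some fragment. All dependencies are preserved.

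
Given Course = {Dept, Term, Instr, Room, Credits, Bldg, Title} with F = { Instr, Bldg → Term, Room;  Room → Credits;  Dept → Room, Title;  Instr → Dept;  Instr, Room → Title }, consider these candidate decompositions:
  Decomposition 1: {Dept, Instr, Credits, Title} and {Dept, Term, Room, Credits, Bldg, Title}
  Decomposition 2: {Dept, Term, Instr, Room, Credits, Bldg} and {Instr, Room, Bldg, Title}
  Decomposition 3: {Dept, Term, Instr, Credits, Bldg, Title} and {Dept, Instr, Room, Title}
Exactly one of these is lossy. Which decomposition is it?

Decomposition 1: common = {Dept, Credits, Title}, closure = {Dept, Room, Credits, Title} → lossy.
Decomposition 2: common = {Instr, Room, Bldg}, closure = {Dept, Term, Instr, Room, Credits, Bldg, Title} → lossless.
Decomposition 3: common = {Dept, Instr, Title}, closure = {Dept, Instr, Room, Credits, Title} → lossless.

Decomposition 1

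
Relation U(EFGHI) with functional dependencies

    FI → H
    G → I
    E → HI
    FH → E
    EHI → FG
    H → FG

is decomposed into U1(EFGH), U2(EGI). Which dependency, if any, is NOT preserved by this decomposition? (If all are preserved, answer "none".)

Check FI → H: no single fragment contains all of {FHI}, and the restricted closure of {FI} across the fragments never reaches {H}.
G → I is preserved.
E → HI is preserved.
FH → E is preserved.
EHI → FG is preserved.
H → FG is preserved.

FI → H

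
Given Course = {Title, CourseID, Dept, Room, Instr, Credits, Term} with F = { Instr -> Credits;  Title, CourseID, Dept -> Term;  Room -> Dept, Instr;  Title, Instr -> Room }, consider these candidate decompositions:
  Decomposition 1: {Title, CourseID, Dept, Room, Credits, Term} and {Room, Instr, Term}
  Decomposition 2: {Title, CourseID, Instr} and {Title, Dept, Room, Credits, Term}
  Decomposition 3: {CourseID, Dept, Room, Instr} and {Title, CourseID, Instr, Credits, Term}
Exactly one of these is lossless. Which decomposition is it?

Decomposition 1: common = {Room, Term}, closure = {Dept, Room, Instr, Credits, Term} → lossless.
Decomposition 2: common = {Title}, closure = {Title} → lossy.
Decomposition 3: common = {CourseID, Instr}, closure = {CourseID, Instr, Credits} → lossy.

Decomposition 1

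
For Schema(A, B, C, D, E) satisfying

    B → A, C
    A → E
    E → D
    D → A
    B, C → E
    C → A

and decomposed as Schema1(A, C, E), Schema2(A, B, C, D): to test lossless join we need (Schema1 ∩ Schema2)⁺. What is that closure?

A, C, D, E

Schema1 ∩ Schema2 = {A, C}.
A → E applies, adding E
E → D applies, adding D
Closure: {A, C, D, E}.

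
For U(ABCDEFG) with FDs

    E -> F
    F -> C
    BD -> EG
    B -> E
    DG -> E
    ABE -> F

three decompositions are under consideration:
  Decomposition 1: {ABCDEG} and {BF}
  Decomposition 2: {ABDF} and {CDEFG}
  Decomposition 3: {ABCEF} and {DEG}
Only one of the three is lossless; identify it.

Decomposition 1

Decomposition 1: common = {B}, closure = {BCEF} → lossless.
Decomposition 2: common = {DF}, closure = {CDF} → lossy.
Decomposition 3: common = {E}, closure = {CEF} → lossy.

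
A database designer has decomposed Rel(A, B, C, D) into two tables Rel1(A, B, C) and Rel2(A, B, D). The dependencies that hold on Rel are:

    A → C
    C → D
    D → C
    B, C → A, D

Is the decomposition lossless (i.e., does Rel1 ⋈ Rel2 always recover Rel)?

Yes

Common attributes: Rel1 ∩ Rel2 = {A, B}.
Closure of {A, B}: A → C applies, adding C; C → D applies, adding D. So (A, B)⁺ = {A, B, C, D}.
This closure contains every attribute of Rel1, so Rel1 ∩ Rel2 → Rel1. The join is lossless.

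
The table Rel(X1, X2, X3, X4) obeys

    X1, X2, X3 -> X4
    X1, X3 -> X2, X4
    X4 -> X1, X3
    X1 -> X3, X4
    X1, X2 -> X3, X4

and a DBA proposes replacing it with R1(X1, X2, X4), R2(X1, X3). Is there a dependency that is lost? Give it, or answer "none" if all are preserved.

X1, X2, X3 → X4: restricted closure across fragments reaches X4.
X1, X3 → X2, X4: restricted closure across fragments reaches X2, X4.
X4 → X1, X3: restricted closure across fragments reaches X1, X3.
X1 → X3, X4: restricted closure across fragments reaches X3, X4.
X1, X2 → X3, X4: restricted closure across fragments reaches X3, X4.
Every dependency is enforceable on the fragments, so the decomposition is dependency-preserving.

none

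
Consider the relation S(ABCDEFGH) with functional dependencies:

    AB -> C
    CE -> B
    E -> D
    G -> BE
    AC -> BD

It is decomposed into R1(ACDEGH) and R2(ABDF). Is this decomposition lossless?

Common attributes: R1 ∩ R2 = {AD}.
No dependency enlarges {AD}, so (AD)⁺ = {AD}.
The closure contains neither all of R1 = {ACDEGH} nor all of R2 = {ABDF}, so the common attributes are not a superkey of either fragment. The join is lossy.

No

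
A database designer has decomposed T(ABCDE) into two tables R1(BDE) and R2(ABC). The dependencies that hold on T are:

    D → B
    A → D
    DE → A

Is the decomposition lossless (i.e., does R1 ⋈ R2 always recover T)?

No

Common attributes: R1 ∩ R2 = {B}.
No dependency enlarges {B}, so (B)⁺ = {B}.
The closure contains neither all of R1 = {BDE} nor all of R2 = {ABC}, so the common attributes are not a superkey of either fragment. The join is lossy.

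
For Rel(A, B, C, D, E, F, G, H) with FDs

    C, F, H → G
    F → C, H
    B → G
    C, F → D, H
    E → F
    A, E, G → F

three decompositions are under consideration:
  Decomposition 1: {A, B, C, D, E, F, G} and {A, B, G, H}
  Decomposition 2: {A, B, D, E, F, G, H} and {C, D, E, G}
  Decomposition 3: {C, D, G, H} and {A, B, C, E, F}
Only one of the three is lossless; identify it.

Decomposition 1: common = {A, B, G}, closure = {A, B, G} → lossy.
Decomposition 2: common = {D, E, G}, closure = {C, D, E, F, G, H} → lossless.
Decomposition 3: common = {C}, closure = {C} → lossy.

Decomposition 2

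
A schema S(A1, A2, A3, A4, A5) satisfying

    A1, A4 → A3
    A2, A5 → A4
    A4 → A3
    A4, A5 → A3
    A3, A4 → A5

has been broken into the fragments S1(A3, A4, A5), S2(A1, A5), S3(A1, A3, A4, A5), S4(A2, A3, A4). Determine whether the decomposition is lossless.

Chase test. Columns are A1, A2, A3, A4, A5; row i has aⱼ where attribute j ∈ Si, else bᵢⱼ.
Initial tableau (one row per fragment):
  row 1: b11 b12 a3 a4 a5
  row 2: a1 b22 b23 b24 a5
  row 3: a1 b32 a3 a4 a5
  row 4: b41 a2 a3 a4 b45
Rows 1 and 4 agree on A3, A4; apply A3, A4→A5 and equate their A5 entries.
No row becomes fully distinguished — the join is lossy.

No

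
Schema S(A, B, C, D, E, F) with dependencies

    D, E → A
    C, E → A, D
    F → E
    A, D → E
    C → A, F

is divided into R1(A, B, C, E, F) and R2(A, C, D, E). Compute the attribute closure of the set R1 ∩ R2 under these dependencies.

A, C, D, E, F

R1 ∩ R2 = {A, C, E}.
C, E → A, D applies, adding D
C → A, F applies, adding F
Closure: {A, C, D, E, F}.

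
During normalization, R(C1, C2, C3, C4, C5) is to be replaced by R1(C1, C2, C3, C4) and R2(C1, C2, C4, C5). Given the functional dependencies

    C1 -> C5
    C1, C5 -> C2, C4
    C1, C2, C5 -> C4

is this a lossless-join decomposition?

Yes

Common attributes: R1 ∩ R2 = {C1, C2, C4}.
Closure of {C1, C2, C4}: C1 → C5 applies, adding C5. So (C1, C2, C4)⁺ = {C1, C2, C4, C5}.
This closure contains every attribute of R2, so R1 ∩ R2 → R2. The join is lossless.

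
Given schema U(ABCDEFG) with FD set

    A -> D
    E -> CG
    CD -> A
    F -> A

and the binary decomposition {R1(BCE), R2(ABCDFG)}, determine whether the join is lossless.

No

Common attributes: R1 ∩ R2 = {BC}.
No dependency enlarges {BC}, so (BC)⁺ = {BC}.
The closure contains neither all of R1 = {BCE} nor all of R2 = {ABCDFG}, so the common attributes are not a superkey of either fragment. The join is lossy.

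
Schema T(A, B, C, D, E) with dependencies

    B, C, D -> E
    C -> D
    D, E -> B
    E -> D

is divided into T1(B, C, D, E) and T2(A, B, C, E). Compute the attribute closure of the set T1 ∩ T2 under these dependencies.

B, C, D, E

T1 ∩ T2 = {B, C, E}.
C → D applies, adding D
Closure: {B, C, D, E}.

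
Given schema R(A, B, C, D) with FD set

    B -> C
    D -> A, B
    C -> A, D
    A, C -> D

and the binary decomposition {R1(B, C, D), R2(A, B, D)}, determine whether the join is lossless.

Common attributes: R1 ∩ R2 = {B, D}.
Closure of {B, D}: B → C applies, adding C; D → A, B applies, adding A. So (B, D)⁺ = {A, B, C, D}.
This closure contains every attribute of R1, so R1 ∩ R2 → R1. The join is lossless.

Yes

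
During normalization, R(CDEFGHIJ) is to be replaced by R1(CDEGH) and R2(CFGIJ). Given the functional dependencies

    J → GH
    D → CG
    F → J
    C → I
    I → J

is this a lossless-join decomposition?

No

Common attributes: R1 ∩ R2 = {CG}.
Closure of {CG}: C → I applies, adding I; I → J applies, adding J; J → GH applies, adding H. So (CG)⁺ = {CGHIJ}.
The closure contains neither all of R1 = {CDEGH} nor all of R2 = {CFGIJ}, so the common attributes are not a superkey of either fragment. The join is lossy.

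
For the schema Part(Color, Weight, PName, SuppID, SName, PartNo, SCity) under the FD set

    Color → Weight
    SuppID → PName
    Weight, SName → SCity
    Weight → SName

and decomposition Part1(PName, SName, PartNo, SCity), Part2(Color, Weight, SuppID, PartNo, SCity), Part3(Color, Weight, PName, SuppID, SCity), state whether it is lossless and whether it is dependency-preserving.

Lossless test (chase): Rows 2 and 3 agree on SuppID; apply SuppID→PName and equate their PName entries. Rows 2 and 3 agree on Weight; apply Weight→SName and equate their SName entries. No row becomes fully distinguished — the join is lossy.
Dependency preservation: the restricted closure of {Weight} across the fragments never reaches {SName}, so Weight → SName cannot be enforced without a join — not preserved.

lossy and not dependency-preserving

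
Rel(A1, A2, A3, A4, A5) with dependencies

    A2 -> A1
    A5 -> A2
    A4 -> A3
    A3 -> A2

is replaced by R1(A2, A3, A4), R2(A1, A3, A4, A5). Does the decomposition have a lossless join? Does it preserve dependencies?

Lossless test: (A3, A4)⁺ = {A1, A2, A3, A4}, which contains all of one fragment — lossless.
Dependency preservation: the restricted closure of {A2} across the fragments never reaches {A1}, so A2 → A1 cannot be enforced without a join — not preserved.

lossless but not dependency-preserving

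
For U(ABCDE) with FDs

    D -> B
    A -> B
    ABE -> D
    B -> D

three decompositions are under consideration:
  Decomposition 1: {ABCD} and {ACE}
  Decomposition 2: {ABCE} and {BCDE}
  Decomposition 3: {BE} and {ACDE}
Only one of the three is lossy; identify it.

Decomposition 3

Decomposition 1: common = {AC}, closure = {ABCD} → lossless.
Decomposition 2: common = {BCE}, closure = {BCDE} → lossless.
Decomposition 3: common = {E}, closure = {E} → lossy.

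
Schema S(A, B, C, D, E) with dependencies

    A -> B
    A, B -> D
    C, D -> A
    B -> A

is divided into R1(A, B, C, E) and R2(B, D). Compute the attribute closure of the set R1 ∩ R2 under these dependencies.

A, B, D

R1 ∩ R2 = {B}.
B → A applies, adding A
A, B → D applies, adding D
Closure: {A, B, D}.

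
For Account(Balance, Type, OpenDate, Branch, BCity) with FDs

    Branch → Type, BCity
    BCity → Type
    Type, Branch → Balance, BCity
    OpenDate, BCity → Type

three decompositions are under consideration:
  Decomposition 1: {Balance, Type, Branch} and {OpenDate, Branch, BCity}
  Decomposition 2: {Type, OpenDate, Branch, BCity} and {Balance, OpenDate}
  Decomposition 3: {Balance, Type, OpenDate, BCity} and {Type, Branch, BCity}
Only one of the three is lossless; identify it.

Decomposition 1

Decomposition 1: common = {Branch}, closure = {Balance, Type, Branch, BCity} → lossless.
Decomposition 2: common = {OpenDate}, closure = {OpenDate} → lossy.
Decomposition 3: common = {Type, BCity}, closure = {Type, BCity} → lossy.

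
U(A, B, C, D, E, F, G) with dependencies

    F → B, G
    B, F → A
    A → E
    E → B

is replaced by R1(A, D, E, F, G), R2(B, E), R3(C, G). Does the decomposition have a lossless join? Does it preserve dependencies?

lossy but dependency-preserving

Lossless test (chase): Rows 1 and 2 agree on E; apply E→B and equate their B entries. No row becomes fully distinguished — the join is lossy.
Dependency preservation: F → B, G; B, F → A are not contained in any single fragment, but the restricted closure of each left-hand side across the fragments still reaches the right-hand side; the remaining FDs each lie inside some fragment. All dependencies are preserved.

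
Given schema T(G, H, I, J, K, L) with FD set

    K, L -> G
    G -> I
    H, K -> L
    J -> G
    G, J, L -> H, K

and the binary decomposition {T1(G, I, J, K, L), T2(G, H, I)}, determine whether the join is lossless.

No

Common attributes: T1 ∩ T2 = {G, I}.
No dependency enlarges {G, I}, so (G, I)⁺ = {G, I}.
The closure contains neither all of T1 = {G, I, J, K, L} nor all of T2 = {G, H, I}, so the common attributes are not a superkey of either fragment. The join is lossy.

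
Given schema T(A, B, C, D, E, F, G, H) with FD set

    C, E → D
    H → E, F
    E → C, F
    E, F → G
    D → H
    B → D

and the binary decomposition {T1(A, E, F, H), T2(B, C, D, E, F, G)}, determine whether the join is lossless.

No

Common attributes: T1 ∩ T2 = {E, F}.
Closure of {E, F}: E → C, F applies, adding C; E, F → G applies, adding G; C, E → D applies, adding D; D → H applies, adding H. So (E, F)⁺ = {C, D, E, F, G, H}.
The closure contains neither all of T1 = {A, E, F, H} nor all of T2 = {B, C, D, E, F, G}, so the common attributes are not a superkey of either fragment. The join is lossy.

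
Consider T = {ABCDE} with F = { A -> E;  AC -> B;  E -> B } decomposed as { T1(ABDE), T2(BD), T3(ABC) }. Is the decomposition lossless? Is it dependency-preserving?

Lossless test (chase): Rows 1 and 3 agree on A; apply A→E and equate their E entries. No row becomes fully distinguished — the join is lossy.
Dependency preservation: every FD's attributes lie within a single fragment, so each can be enforced locally — preserved.

lossy but dependency-preserving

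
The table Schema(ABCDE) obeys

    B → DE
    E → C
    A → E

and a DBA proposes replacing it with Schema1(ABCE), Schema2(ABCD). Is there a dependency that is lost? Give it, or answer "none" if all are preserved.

B → DE: restricted closure across fragments reaches DE.
E → C lies within Schema1.
A → E lies within Schema1.
Every dependency is enforceable on the fragments, so the decomposition is dependency-preserving.

none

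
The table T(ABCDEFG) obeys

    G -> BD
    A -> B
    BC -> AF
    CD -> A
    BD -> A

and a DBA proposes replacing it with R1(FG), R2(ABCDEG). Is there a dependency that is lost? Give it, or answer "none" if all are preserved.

BC -> AF

Check BC → AF: no single fragment contains all of {ABCF}, and the restricted closure of {BC} across the fragments never reaches {AF}.
G → BD is preserved.
A → B is preserved.
CD → A is preserved.
BD → A is preserved.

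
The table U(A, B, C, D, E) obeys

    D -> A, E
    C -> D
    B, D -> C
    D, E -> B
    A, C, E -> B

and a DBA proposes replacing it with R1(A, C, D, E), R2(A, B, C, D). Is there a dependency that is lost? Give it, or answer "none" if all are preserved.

none

D → A, E lies within R1.
C → D lies within R1.
B, D → C lies within R2.
D, E → B: restricted closure across fragments reaches B.
A, C, E → B: restricted closure across fragments reaches B.
Every dependency is enforceable on the fragments, so the decomposition is dependency-preserving.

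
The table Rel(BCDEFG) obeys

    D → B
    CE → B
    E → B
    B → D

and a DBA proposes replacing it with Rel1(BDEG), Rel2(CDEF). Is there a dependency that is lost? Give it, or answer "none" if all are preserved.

D → B lies within Rel1.
CE → B: restricted closure across fragments reaches B.
E → B lies within Rel1.
B → D lies within Rel1.
Every dependency is enforceable on the fragments, so the decomposition is dependency-preserving.

none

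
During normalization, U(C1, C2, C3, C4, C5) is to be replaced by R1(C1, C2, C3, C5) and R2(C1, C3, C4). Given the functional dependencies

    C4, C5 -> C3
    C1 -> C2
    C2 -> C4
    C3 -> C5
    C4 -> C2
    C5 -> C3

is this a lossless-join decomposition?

Common attributes: R1 ∩ R2 = {C1, C3}.
Closure of {C1, C3}: C1 → C2 applies, adding C2; C2 → C4 applies, adding C4; C3 → C5 applies, adding C5. So (C1, C3)⁺ = {C1, C2, C3, C4, C5}.
This closure contains every attribute of R1, so R1 ∩ R2 → R1. The join is lossless.

Yes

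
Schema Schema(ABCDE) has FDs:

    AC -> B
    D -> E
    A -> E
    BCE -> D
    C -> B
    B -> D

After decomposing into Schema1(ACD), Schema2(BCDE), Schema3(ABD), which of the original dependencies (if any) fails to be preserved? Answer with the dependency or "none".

Check A → E: no single fragment contains all of {AE}, and the restricted closure of {A} across the fragments never reaches {E}.
AC → B is preserved.
D → E is preserved.
BCE → D is preserved.
C → B is preserved.
B → D is preserved.

A -> E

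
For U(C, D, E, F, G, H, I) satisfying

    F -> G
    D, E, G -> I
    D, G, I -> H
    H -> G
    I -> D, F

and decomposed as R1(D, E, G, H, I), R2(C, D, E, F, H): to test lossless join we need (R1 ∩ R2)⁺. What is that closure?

D, E, F, G, H, I

R1 ∩ R2 = {D, E, H}.
H → G applies, adding G
D, E, G → I applies, adding I
I → D, F applies, adding F
Closure: {D, E, F, G, H, I}.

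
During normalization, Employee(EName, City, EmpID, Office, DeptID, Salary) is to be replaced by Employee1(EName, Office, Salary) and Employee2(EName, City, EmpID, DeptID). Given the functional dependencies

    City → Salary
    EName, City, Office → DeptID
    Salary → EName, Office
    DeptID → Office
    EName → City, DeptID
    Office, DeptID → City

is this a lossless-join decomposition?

Common attributes: Employee1 ∩ Employee2 = {EName}.
Closure of {EName}: EName → City, DeptID applies, adding City, DeptID; City → Salary applies, adding Salary; Salary → EName, Office applies, adding Office. So (EName)⁺ = {EName, City, Office, DeptID, Salary}.
This closure contains every attribute of Employee1, so Employee1 ∩ Employee2 → Employee1. The join is lossless.

Yes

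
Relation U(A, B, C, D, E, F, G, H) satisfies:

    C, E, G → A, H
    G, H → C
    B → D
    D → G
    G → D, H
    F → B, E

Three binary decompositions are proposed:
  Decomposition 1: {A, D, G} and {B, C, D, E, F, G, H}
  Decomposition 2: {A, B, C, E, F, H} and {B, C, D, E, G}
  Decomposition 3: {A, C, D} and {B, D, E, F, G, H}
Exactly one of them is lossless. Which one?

Decomposition 1: common = {D, G}, closure = {C, D, G, H} → lossy.
Decomposition 2: common = {B, C, E}, closure = {A, B, C, D, E, G, H} → lossless.
Decomposition 3: common = {D}, closure = {C, D, G, H} → lossy.

Decomposition 2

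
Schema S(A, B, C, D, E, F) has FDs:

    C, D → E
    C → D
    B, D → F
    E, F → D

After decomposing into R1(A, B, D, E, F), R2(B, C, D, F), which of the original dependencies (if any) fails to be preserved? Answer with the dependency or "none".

Check C, D → E: no single fragment contains all of {C, D, E}, and the restricted closure of {C, D} across the fragments never reaches {E}.
C → D is preserved.
B, D → F is preserved.
E, F → D is preserved.

C, D → E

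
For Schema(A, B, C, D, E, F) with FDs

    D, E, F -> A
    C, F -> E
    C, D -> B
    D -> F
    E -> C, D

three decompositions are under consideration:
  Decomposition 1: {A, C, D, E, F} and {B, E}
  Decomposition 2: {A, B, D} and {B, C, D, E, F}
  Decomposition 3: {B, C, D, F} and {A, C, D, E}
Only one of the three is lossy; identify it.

Decomposition 1: common = {E}, closure = {A, B, C, D, E, F} → lossless.
Decomposition 2: common = {B, D}, closure = {B, D, F} → lossy.
Decomposition 3: common = {C, D}, closure = {A, B, C, D, E, F} → lossless.

Decomposition 2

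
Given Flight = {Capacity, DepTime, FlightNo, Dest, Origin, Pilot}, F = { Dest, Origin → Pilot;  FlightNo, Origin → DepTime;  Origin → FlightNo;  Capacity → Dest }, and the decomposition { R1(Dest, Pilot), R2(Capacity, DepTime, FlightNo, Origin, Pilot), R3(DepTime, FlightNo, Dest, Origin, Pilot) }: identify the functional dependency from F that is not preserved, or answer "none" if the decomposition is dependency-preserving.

Check Capacity → Dest: no single fragment contains all of {Capacity, Dest}, and the restricted closure of {Capacity} across the fragments never reaches {Dest}.
Dest, Origin → Pilot is preserved.
FlightNo, Origin → DepTime is preserved.
Origin → FlightNo is preserved.

Capacity → Dest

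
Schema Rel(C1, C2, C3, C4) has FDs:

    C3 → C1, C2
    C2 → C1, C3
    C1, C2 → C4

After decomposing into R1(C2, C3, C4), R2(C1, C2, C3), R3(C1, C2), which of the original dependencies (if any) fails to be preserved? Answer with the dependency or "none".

none

C3 → C1, C2 lies within R2.
C2 → C1, C3 lies within R2.
C1, C2 → C4: restricted closure across fragments reaches C4.
Every dependency is enforceable on the fragments, so the decomposition is dependency-preserving.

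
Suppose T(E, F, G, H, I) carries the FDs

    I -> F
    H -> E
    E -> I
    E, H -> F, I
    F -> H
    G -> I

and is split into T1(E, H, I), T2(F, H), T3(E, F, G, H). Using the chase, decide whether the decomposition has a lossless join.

Chase test. Columns are E, F, G, H, I; row i has aⱼ where attribute j ∈ Ti, else bᵢⱼ.
Initial tableau (one row per fragment):
  row 1: a1 b12 b13 a4 a5
  row 2: b21 a2 b23 a4 b25
  row 3: a1 a2 a3 a4 b35
Rows 1 and 2 agree on H; apply H→E and equate their E entries.
Rows 1 and 2 agree on E; apply E→I and equate their I entries.
Rows 1 and 3 agree on E; apply E→I and equate their I entries.
Rows 1 and 2 agree on E, H; apply E, H→F, I and equate their F, I entries.
Row 3 is now all distinguished symbols — the join is lossless.

Yes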